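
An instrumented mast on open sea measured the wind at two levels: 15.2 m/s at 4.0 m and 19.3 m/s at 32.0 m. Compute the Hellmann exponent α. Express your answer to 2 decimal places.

Power law: V₂/V₁ = (z₂/z₁)^α ⇒ α = ln(V₂/V₁) / ln(z₂/z₁)
α = ln(19.3/15.2) / ln(32.0/4.0) = ln(1.2697) / ln(8.0000)
  = 0.23881 / 2.07944 = 0.11484

α ≈ 0.11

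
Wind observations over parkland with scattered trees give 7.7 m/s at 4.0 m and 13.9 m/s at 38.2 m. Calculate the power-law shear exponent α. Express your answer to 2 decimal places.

α ≈ 0.26

Power law: V₂/V₁ = (z₂/z₁)^α ⇒ α = ln(V₂/V₁) / ln(z₂/z₁)
α = ln(13.9/7.7) / ln(38.2/4.0) = ln(1.8052) / ln(9.5500)
  = 0.59067 / 2.25654 = 0.26176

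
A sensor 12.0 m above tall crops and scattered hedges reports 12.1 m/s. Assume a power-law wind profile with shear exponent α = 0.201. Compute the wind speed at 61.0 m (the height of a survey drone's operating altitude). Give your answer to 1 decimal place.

Power-law profile: V₂ = V₁ · (z₂/z₁)^α
V₂ = 12.1 × (61.0/12.0)^0.201 = 12.1 × (5.0833)^0.201
    = 12.1 × 1.3866 = 16.7773 m/s

16.8 m/s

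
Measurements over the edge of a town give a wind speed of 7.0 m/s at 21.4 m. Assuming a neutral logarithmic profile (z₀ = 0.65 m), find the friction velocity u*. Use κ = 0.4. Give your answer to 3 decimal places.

u* ≈ 0.801 m/s

Log law: V(z) = (u*/κ) · ln(z/z₀) ⇒ u* = κ · V / ln(z/z₀)
u* = 0.4 × 7.0 / ln(21.4/0.65) = 0.4 × 7.0 / 3.4942
   = 2.8000 / 3.4942 = 0.8013 m/s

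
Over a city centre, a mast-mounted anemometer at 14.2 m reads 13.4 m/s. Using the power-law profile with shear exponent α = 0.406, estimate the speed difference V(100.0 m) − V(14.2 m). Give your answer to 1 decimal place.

16.2 m/s

Power law: V₂ = V₁ · (z₂/z₁)^α = 13.4 × (7.0423)^0.406 = 29.5989 m/s
ΔV = 29.5989 − 13.4 = 16.1989 m/s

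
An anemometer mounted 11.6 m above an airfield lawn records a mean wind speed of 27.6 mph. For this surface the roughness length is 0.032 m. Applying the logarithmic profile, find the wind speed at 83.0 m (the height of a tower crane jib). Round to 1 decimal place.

Log law: V(z) ∝ ln(z/z₀), so V₂/V₁ = ln(z₂/z₀) / ln(z₁/z₀).
ln(83.0/0.032) = 7.8609, ln(11.6/0.032) = 5.8930
V₂ = 27.6 × 7.8609/5.8930 = 27.6 × 1.3339 = 36.8164 mph

36.8 mph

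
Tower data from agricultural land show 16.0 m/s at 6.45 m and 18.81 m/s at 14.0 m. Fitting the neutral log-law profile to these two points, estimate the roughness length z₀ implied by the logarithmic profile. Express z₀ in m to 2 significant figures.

z₀ ≈ 0.078 m

Log law: V(z) ∝ ln(z/z₀). With r = V₁/V₂ = 16.0/18.81 = 0.85061,
r · ln(z₂/z₀) = ln(z₁/z₀) ⇒ ln z₀ = (ln z₁ − r·ln z₂)/(1 − r)
ln z₀ = (1.86408 − 0.85061×2.63906) / 0.14939 = -2.5486
z₀ = exp(-2.5486) = 0.07819 m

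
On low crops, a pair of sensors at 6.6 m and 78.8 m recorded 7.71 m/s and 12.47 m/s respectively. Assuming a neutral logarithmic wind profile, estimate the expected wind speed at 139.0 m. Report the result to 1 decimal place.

13.6 m/s

Log law: V ∝ ln(z/z₀). From the pair, with r = V₁/V₂ = 0.61828,
ln z₀ = (ln z₁ − r·ln z₂)/(1 − r) = (1.8871 − 0.61828×4.3669)/0.38172 = -2.1297 → z₀ = 0.1189 m
V₃ = V₁ · ln(z₃/z₀)/ln(z₁/z₀) = 7.71 × 7.0641/4.0167 = 13.5594 m/s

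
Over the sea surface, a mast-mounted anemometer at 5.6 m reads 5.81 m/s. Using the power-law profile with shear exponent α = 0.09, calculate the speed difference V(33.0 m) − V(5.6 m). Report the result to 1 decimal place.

1.0 m/s

Power law: V₂ = V₁ · (z₂/z₁)^α = 5.81 × (5.8929)^0.09 = 6.8156 m/s
ΔV = 6.8156 − 5.81 = 1.0056 m/s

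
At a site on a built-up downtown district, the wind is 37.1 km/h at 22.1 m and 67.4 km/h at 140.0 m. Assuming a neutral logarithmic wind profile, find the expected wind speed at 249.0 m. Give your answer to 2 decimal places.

76.85 km/h

Log law: V ∝ ln(z/z₀). From the pair, with r = V₁/V₂ = 0.55045,
ln z₀ = (ln z₁ − r·ln z₂)/(1 − r) = (3.0956 − 0.55045×4.9416)/0.44955 = 0.8352 → z₀ = 2.305 m
V₃ = V₁ · ln(z₃/z₀)/ln(z₁/z₀) = 37.1 × 4.6822/2.2604 = 76.8509 km/h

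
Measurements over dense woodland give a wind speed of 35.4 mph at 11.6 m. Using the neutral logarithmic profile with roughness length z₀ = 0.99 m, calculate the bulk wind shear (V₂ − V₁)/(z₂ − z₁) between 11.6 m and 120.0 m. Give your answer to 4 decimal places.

0.3100 mph/m

Log law: V₂ = V₁ · ln(z₂/z₀)/ln(z₁/z₀) = 35.4 × 4.7975/2.4611 = 69.0082 mph
ΔV/Δz = (69.0082 − 35.4)/(120.0 − 11.6) = 33.6082/108.4000 = 0.31004 mph/m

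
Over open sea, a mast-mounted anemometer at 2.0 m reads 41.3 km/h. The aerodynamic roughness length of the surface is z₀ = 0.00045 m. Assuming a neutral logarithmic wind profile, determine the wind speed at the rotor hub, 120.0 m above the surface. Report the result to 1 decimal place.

Log law: V(z) ∝ ln(z/z₀), so V₂/V₁ = ln(z₂/z₀) / ln(z₁/z₀).
ln(120.0/0.00045) = 12.4938, ln(2.0/0.00045) = 8.3994
V₂ = 41.3 × 12.4938/8.3994 = 41.3 × 1.4875 = 61.4319 km/h

61.4 km/h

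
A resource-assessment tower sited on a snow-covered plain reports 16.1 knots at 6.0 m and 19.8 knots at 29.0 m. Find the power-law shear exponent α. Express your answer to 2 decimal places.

Power law: V₂/V₁ = (z₂/z₁)^α ⇒ α = ln(V₂/V₁) / ln(z₂/z₁)
α = ln(19.8/16.1) / ln(29.0/6.0) = ln(1.2298) / ln(4.8333)
  = 0.20686 / 1.57554 = 0.13130

α ≈ 0.13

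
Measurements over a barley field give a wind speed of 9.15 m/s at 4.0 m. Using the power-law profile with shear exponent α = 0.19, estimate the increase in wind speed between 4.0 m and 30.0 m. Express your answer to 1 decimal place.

Power law: V₂ = V₁ · (z₂/z₁)^α = 9.15 × (7.5000)^0.19 = 13.4178 m/s
ΔV = 13.4178 − 9.15 = 4.2678 m/s

4.3 m/s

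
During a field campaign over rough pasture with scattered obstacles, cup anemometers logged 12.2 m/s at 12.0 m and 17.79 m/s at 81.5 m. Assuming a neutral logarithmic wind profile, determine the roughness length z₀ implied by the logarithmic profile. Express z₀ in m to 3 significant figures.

z₀ ≈ 0.183 m

Log law: V(z) ∝ ln(z/z₀). With r = V₁/V₂ = 12.2/17.79 = 0.68578,
r · ln(z₂/z₀) = ln(z₁/z₀) ⇒ ln z₀ = (ln z₁ − r·ln z₂)/(1 − r)
ln z₀ = (2.48491 − 0.68578×4.40060) / 0.31422 = -1.6960
z₀ = exp(-1.6960) = 0.1834 m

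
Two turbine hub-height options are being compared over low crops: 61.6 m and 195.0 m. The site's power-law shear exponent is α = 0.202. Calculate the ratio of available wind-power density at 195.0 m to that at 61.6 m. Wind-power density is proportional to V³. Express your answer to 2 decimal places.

2.01

Speed ratio: V_B/V_A = (z_B/z_A)^α = (195.0/61.6)^0.202 = (3.1656)^0.202 = 1.26209
Power-density ratio: P_B/P_A = (V_B/V_A)³ = (1.26209)³ = 2.01037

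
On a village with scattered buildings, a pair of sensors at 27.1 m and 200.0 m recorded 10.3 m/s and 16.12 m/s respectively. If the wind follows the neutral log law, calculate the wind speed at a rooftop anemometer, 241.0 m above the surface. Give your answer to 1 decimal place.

16.7 m/s

Log law: V ∝ ln(z/z₀). From the pair, with r = V₁/V₂ = 0.63896,
ln z₀ = (ln z₁ − r·ln z₂)/(1 − r) = (3.2995 − 0.63896×5.2983)/0.36104 = -0.2378 → z₀ = 0.7883 m
V₃ = V₁ · ln(z₃/z₀)/ln(z₁/z₀) = 10.3 × 5.7226/3.5374 = 16.6630 m/s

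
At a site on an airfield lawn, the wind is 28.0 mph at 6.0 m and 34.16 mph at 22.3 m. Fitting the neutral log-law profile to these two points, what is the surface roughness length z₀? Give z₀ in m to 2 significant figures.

z₀ ≈ 0.015 m

Log law: V(z) ∝ ln(z/z₀). With r = V₁/V₂ = 28.0/34.16 = 0.81967,
r · ln(z₂/z₀) = ln(z₁/z₀) ⇒ ln z₀ = (ln z₁ − r·ln z₂)/(1 − r)
ln z₀ = (1.79176 − 0.81967×3.10459) / 0.18033 = -4.1756
z₀ = exp(-4.1756) = 0.01537 m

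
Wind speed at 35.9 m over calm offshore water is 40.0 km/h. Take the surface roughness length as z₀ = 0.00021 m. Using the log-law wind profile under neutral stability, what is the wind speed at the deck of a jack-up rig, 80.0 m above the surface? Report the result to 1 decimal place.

42.7 km/h

Log law: V(z) ∝ ln(z/z₀), so V₂/V₁ = ln(z₂/z₀) / ln(z₁/z₀).
ln(80.0/0.00021) = 12.8504, ln(35.9/0.00021) = 12.0491
V₂ = 40.0 × 12.8504/12.0491 = 40.0 × 1.0665 = 42.6601 km/h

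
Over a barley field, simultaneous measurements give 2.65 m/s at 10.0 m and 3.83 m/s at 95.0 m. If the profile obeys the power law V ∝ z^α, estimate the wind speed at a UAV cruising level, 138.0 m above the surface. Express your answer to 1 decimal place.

First find α: α = ln(V₂/V₁)/ln(z₂/z₁) = ln(3.83/2.65)/ln(95.0/10.0) = 0.36831/2.25129 = 0.1636
Extrapolate from 95.0 m to 138.0 m: V₃ = 3.83 × (138.0/95.0)^0.1636 = 3.83 × 1.0630 = 4.0712 m/s

4.1 m/s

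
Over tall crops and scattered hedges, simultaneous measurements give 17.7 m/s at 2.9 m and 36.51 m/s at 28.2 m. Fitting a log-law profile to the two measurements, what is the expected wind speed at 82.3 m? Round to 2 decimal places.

Log law: V ∝ ln(z/z₀). From the pair, with r = V₁/V₂ = 0.48480,
ln z₀ = (ln z₁ − r·ln z₂)/(1 − r) = (1.0647 − 0.48480×3.3393)/0.51520 = -1.0757 → z₀ = 0.3411 m
V₃ = V₁ · ln(z₃/z₀)/ln(z₁/z₀) = 17.7 × 5.4860/2.1404 = 45.3671 m/s

45.37 m/s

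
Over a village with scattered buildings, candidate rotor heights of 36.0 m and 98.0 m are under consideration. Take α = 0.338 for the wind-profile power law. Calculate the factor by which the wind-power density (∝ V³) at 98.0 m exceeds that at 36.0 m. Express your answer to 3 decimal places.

Speed ratio: V_B/V_A = (z_B/z_A)^α = (98.0/36.0)^0.338 = (2.7222)^0.338 = 1.40283
Power-density ratio: P_B/P_A = (V_B/V_A)³ = (1.40283)³ = 2.76066

2.761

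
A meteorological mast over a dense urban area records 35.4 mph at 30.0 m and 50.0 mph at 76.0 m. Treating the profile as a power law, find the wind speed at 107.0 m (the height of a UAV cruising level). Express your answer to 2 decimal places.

56.78 mph

First find α: α = ln(V₂/V₁)/ln(z₂/z₁) = ln(50.0/35.4)/ln(76.0/30.0) = 0.34531/0.92954 = 0.3715
Extrapolate from 76.0 m to 107.0 m: V₃ = 50.0 × (107.0/76.0)^0.3715 = 50.0 × 1.1355 = 56.7756 mph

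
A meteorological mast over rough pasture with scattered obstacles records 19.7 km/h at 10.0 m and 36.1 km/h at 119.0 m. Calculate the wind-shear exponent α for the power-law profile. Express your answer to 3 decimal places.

Power law: V₂/V₁ = (z₂/z₁)^α ⇒ α = ln(V₂/V₁) / ln(z₂/z₁)
α = ln(36.1/19.7) / ln(119.0/10.0) = ln(1.8325) / ln(11.9000)
  = 0.60567 / 2.47654 = 0.24456

α ≈ 0.245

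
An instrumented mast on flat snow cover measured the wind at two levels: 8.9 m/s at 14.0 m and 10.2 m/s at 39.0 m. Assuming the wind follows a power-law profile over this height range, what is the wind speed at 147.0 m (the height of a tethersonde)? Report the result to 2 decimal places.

12.17 m/s

First find α: α = ln(V₂/V₁)/ln(z₂/z₁) = ln(10.2/8.9)/ln(39.0/14.0) = 0.13634/1.02450 = 0.1331
Extrapolate from 39.0 m to 147.0 m: V₃ = 10.2 × (147.0/39.0)^0.1331 = 10.2 × 1.1931 = 12.1699 m/s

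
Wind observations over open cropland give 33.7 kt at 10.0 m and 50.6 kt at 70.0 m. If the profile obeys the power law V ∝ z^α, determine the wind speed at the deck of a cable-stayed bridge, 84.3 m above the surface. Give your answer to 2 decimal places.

52.60 kt

First find α: α = ln(V₂/V₁)/ln(z₂/z₁) = ln(50.6/33.7)/ln(70.0/10.0) = 0.40645/1.94591 = 0.2089
Extrapolate from 70.0 m to 84.3 m: V₃ = 50.6 × (84.3/70.0)^0.2089 = 50.6 × 1.0396 = 52.6033 kt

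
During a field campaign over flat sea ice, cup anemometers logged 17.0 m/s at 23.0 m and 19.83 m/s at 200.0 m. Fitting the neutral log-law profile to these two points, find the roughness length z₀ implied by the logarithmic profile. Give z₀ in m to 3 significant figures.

Log law: V(z) ∝ ln(z/z₀). With r = V₁/V₂ = 17.0/19.83 = 0.85729,
r · ln(z₂/z₀) = ln(z₁/z₀) ⇒ ln z₀ = (ln z₁ − r·ln z₂)/(1 − r)
ln z₀ = (3.13549 − 0.85729×5.29832) / 0.14271 = -9.8567
z₀ = exp(-9.8567) = 0.00005239 m

z₀ ≈ 0.0000524 m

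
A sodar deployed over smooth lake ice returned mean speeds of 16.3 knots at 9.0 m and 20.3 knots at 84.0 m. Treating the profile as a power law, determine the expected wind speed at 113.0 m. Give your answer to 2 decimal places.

20.90 knots

First find α: α = ln(V₂/V₁)/ln(z₂/z₁) = ln(20.3/16.3)/ln(84.0/9.0) = 0.21946/2.23359 = 0.0983
Extrapolate from 84.0 m to 113.0 m: V₃ = 20.3 × (113.0/84.0)^0.0983 = 20.3 × 1.0296 = 20.9002 knots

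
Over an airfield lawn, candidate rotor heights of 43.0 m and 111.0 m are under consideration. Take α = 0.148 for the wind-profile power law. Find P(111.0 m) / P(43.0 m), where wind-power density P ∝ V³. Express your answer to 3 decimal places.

1.524

Speed ratio: V_B/V_A = (z_B/z_A)^α = (111.0/43.0)^0.148 = (2.5814)^0.148 = 1.15068
Power-density ratio: P_B/P_A = (V_B/V_A)³ = (1.15068)³ = 1.52357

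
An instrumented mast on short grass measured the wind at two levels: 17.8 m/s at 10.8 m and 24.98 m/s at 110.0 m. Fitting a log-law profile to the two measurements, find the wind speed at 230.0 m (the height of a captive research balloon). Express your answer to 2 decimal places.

Log law: V ∝ ln(z/z₀). From the pair, with r = V₁/V₂ = 0.71257,
ln z₀ = (ln z₁ − r·ln z₂)/(1 − r) = (2.3795 − 0.71257×4.7005)/0.28743 = -3.3743 → z₀ = 0.03424 m
V₃ = V₁ · ln(z₃/z₀)/ln(z₁/z₀) = 17.8 × 8.8124/5.7538 = 27.2618 m/s

27.26 m/s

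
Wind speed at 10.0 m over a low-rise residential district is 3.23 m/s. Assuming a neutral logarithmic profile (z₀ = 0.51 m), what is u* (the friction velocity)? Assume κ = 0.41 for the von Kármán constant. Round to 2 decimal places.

u* ≈ 0.45 m/s

Log law: V(z) = (u*/κ) · ln(z/z₀) ⇒ u* = κ · V / ln(z/z₀)
u* = 0.41 × 3.23 / ln(10.0/0.51) = 0.41 × 3.23 / 2.9759
   = 1.3243 / 2.9759 = 0.4450 m/s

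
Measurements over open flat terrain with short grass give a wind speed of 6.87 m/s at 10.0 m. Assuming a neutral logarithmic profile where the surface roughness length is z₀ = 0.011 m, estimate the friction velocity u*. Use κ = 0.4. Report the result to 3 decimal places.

u* ≈ 0.403 m/s

Log law: V(z) = (u*/κ) · ln(z/z₀) ⇒ u* = κ · V / ln(z/z₀)
u* = 0.4 × 6.87 / ln(10.0/0.011) = 0.4 × 6.87 / 6.8124
   = 2.7480 / 6.8124 = 0.4034 m/s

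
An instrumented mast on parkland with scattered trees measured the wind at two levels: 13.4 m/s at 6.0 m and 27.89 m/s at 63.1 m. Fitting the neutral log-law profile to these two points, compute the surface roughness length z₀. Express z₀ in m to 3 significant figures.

Log law: V(z) ∝ ln(z/z₀). With r = V₁/V₂ = 13.4/27.89 = 0.48046,
r · ln(z₂/z₀) = ln(z₁/z₀) ⇒ ln z₀ = (ln z₁ − r·ln z₂)/(1 − r)
ln z₀ = (1.79176 − 0.48046×4.14472) / 0.51954 = -0.3842
z₀ = exp(-0.3842) = 0.6810 m

z₀ ≈ 0.681 m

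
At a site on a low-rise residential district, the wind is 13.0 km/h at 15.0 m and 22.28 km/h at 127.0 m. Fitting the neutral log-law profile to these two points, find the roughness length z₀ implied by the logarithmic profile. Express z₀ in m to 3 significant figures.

Log law: V(z) ∝ ln(z/z₀). With r = V₁/V₂ = 13.0/22.28 = 0.58348,
r · ln(z₂/z₀) = ln(z₁/z₀) ⇒ ln z₀ = (ln z₁ − r·ln z₂)/(1 − r)
ln z₀ = (2.70805 − 0.58348×4.84419) / 0.41652 = -0.2844
z₀ = exp(-0.2844) = 0.7525 m

z₀ ≈ 0.752 m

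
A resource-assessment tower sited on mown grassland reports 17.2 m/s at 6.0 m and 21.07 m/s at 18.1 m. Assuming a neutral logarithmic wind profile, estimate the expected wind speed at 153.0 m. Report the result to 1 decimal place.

Log law: V ∝ ln(z/z₀). From the pair, with r = V₁/V₂ = 0.81633,
ln z₀ = (ln z₁ − r·ln z₂)/(1 − r) = (1.7918 − 0.81633×2.8959)/0.18367 = -3.1156 → z₀ = 0.04435 m
V₃ = V₁ · ln(z₃/z₀)/ln(z₁/z₀) = 17.2 × 8.1460/4.9073 = 28.5514 m/s

28.6 m/s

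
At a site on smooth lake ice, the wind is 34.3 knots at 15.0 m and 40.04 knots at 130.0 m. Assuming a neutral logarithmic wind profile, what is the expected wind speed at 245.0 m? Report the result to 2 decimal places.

Log law: V ∝ ln(z/z₀). From the pair, with r = V₁/V₂ = 0.85664,
ln z₀ = (ln z₁ − r·ln z₂)/(1 − r) = (2.7081 − 0.85664×4.8675)/0.14336 = -10.1962 → z₀ = 0.00003731 m
V₃ = V₁ · ln(z₃/z₀)/ln(z₁/z₀) = 34.3 × 15.6974/12.9042 = 41.7245 knots

41.72 knots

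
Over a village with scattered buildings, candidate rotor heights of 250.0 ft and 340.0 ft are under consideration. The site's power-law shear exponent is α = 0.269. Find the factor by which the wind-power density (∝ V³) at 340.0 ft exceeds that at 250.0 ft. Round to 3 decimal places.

1.282

Speed ratio: V_B/V_A = (z_B/z_A)^α = (340.0/250.0)^0.269 = (1.3600)^0.269 = 1.08623
Power-density ratio: P_B/P_A = (V_B/V_A)³ = (1.08623)³ = 1.28164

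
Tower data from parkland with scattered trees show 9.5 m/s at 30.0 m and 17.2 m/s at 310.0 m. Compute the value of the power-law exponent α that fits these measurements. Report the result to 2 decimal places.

α ≈ 0.25

Power law: V₂/V₁ = (z₂/z₁)^α ⇒ α = ln(V₂/V₁) / ln(z₂/z₁)
α = ln(17.2/9.5) / ln(310.0/30.0) = ln(1.8105) / ln(10.3333)
  = 0.59362 / 2.33537 = 0.25419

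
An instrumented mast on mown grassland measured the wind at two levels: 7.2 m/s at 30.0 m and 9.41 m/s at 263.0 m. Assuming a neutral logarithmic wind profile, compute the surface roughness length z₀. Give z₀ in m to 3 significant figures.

z₀ ≈ 0.0254 m

Log law: V(z) ∝ ln(z/z₀). With r = V₁/V₂ = 7.2/9.41 = 0.76514,
r · ln(z₂/z₀) = ln(z₁/z₀) ⇒ ln z₀ = (ln z₁ − r·ln z₂)/(1 − r)
ln z₀ = (3.40120 − 0.76514×5.57215) / 0.23486 = -3.6716
z₀ = exp(-3.6716) = 0.02544 m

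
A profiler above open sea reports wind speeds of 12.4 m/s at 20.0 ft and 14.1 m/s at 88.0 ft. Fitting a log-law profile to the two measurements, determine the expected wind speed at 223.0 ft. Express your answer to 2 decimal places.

Log law: V ∝ ln(z/z₀). From the pair, with r = V₁/V₂ = 0.87943,
ln z₀ = (ln z₁ − r·ln z₂)/(1 − r) = (2.9957 − 0.87943×4.4773)/0.12057 = -7.8113 → z₀ = 0.0004051 ft
V₃ = V₁ · ln(z₃/z₀)/ln(z₁/z₀) = 12.4 × 13.2184/10.8070 = 15.1669 m/s

15.17 m/s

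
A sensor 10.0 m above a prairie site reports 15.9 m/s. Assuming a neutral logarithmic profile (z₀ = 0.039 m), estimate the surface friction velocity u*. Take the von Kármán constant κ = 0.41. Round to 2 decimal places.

u* ≈ 1.18 m/s

Log law: V(z) = (u*/κ) · ln(z/z₀) ⇒ u* = κ · V / ln(z/z₀)
u* = 0.41 × 15.9 / ln(10.0/0.039) = 0.41 × 15.9 / 5.5468
   = 6.5190 / 5.5468 = 1.1753 m/s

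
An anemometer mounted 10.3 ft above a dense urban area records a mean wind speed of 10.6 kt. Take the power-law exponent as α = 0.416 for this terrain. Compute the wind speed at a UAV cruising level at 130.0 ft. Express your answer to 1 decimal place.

30.4 kt

Power-law profile: V₂ = V₁ · (z₂/z₁)^α
V₂ = 10.6 × (130.0/10.3)^0.416 = 10.6 × (12.6214)^0.416
    = 10.6 × 2.8712 = 30.4345 kt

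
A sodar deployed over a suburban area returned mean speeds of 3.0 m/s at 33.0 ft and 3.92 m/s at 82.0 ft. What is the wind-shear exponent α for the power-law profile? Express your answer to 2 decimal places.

Power law: V₂/V₁ = (z₂/z₁)^α ⇒ α = ln(V₂/V₁) / ln(z₂/z₁)
α = ln(3.92/3.0) / ln(82.0/33.0) = ln(1.3067) / ln(2.4848)
  = 0.26748 / 0.91021 = 0.29387

α ≈ 0.29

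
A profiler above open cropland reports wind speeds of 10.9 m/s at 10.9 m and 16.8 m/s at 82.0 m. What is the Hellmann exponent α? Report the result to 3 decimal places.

α ≈ 0.214

Power law: V₂/V₁ = (z₂/z₁)^α ⇒ α = ln(V₂/V₁) / ln(z₂/z₁)
α = ln(16.8/10.9) / ln(82.0/10.9) = ln(1.5413) / ln(7.5229)
  = 0.43262 / 2.01796 = 0.21438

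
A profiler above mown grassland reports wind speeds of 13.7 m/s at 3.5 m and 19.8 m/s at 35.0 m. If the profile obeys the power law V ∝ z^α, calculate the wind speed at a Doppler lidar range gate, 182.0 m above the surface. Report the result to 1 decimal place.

First find α: α = ln(V₂/V₁)/ln(z₂/z₁) = ln(19.8/13.7)/ln(35.0/3.5) = 0.36829/2.30259 = 0.1599
Extrapolate from 35.0 m to 182.0 m: V₃ = 19.8 × (182.0/35.0)^0.1599 = 19.8 × 1.3017 = 25.7743 m/s

25.8 m/s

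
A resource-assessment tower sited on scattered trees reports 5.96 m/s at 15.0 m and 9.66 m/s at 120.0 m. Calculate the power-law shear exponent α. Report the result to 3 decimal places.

α ≈ 0.232

Power law: V₂/V₁ = (z₂/z₁)^α ⇒ α = ln(V₂/V₁) / ln(z₂/z₁)
α = ln(9.66/5.96) / ln(120.0/15.0) = ln(1.6208) / ln(8.0000)
  = 0.48292 / 2.07944 = 0.23224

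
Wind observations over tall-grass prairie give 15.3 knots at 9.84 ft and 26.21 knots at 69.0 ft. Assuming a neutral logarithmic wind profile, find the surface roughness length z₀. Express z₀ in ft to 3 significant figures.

z₀ ≈ 0.641 ft

Log law: V(z) ∝ ln(z/z₀). With r = V₁/V₂ = 15.3/26.21 = 0.58375,
r · ln(z₂/z₀) = ln(z₁/z₀) ⇒ ln z₀ = (ln z₁ − r·ln z₂)/(1 − r)
ln z₀ = (2.28646 − 0.58375×4.23411) / 0.41625 = -0.4449
z₀ = exp(-0.4449) = 0.6409 ft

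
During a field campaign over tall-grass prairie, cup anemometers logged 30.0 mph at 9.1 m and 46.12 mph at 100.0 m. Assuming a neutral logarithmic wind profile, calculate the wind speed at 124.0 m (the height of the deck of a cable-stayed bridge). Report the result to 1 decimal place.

Log law: V ∝ ln(z/z₀). From the pair, with r = V₁/V₂ = 0.65048,
ln z₀ = (ln z₁ − r·ln z₂)/(1 − r) = (2.2083 − 0.65048×4.6052)/0.34952 = -2.2524 → z₀ = 0.1051 m
V₃ = V₁ · ln(z₃/z₀)/ln(z₁/z₀) = 30.0 × 7.0727/4.4607 = 47.5667 mph

47.6 mph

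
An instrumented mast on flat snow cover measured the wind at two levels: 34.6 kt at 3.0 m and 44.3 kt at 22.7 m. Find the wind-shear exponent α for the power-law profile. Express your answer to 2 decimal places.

α ≈ 0.12

Power law: V₂/V₁ = (z₂/z₁)^α ⇒ α = ln(V₂/V₁) / ln(z₂/z₁)
α = ln(44.3/34.6) / ln(22.7/3.0) = ln(1.2803) / ln(7.5667)
  = 0.24713 / 2.02375 = 0.12212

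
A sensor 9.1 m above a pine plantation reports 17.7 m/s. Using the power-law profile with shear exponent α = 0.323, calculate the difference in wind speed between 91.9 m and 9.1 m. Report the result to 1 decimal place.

19.7 m/s

Power law: V₂ = V₁ · (z₂/z₁)^α = 17.7 × (10.0989)^0.323 = 37.3554 m/s
ΔV = 37.3554 − 17.7 = 19.6554 m/s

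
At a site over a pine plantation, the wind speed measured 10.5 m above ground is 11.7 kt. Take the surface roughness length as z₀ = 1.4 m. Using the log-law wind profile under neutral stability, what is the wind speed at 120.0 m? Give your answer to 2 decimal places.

25.85 kt

Log law: V(z) ∝ ln(z/z₀), so V₂/V₁ = ln(z₂/z₀) / ln(z₁/z₀).
ln(120.0/1.4) = 4.4510, ln(10.5/1.4) = 2.0149
V₂ = 11.7 × 4.4510/2.0149 = 11.7 × 2.2090 = 25.8459 kt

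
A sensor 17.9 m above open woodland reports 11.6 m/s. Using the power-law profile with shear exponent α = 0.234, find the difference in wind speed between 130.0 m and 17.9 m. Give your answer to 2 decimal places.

Power law: V₂ = V₁ · (z₂/z₁)^α = 11.6 × (7.2626)^0.234 = 18.4482 m/s
ΔV = 18.4482 − 11.6 = 6.8482 m/s

6.85 m/s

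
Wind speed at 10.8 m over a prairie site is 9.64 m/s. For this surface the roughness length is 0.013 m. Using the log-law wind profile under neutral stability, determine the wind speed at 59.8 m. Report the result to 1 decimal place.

12.1 m/s

Log law: V(z) ∝ ln(z/z₀), so V₂/V₁ = ln(z₂/z₀) / ln(z₁/z₀).
ln(59.8/0.013) = 8.4338, ln(10.8/0.013) = 6.7224
V₂ = 9.64 × 8.4338/6.7224 = 9.64 × 1.2546 = 12.0943 m/s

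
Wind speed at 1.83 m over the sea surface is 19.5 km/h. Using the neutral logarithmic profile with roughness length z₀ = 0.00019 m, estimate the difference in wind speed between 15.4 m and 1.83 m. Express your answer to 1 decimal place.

Log law: V₂ = V₁ · ln(z₂/z₀)/ln(z₁/z₀) = 19.5 × 11.3029/9.1728 = 24.0282 km/h
ΔV = 24.0282 − 19.5 = 4.5282 km/h

4.5 km/h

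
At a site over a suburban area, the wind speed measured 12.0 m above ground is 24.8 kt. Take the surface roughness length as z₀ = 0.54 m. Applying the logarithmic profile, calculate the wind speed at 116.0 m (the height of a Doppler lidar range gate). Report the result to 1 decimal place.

Log law: V(z) ∝ ln(z/z₀), so V₂/V₁ = ln(z₂/z₀) / ln(z₁/z₀).
ln(116.0/0.54) = 5.3698, ln(12.0/0.54) = 3.1011
V₂ = 24.8 × 5.3698/3.1011 = 24.8 × 1.7316 = 42.9431 kt

42.9 kt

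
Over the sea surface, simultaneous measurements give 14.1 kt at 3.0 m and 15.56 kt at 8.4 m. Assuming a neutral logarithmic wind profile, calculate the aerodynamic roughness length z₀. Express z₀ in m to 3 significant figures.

Log law: V(z) ∝ ln(z/z₀). With r = V₁/V₂ = 14.1/15.56 = 0.90617,
r · ln(z₂/z₀) = ln(z₁/z₀) ⇒ ln z₀ = (ln z₁ − r·ln z₂)/(1 − r)
ln z₀ = (1.09861 − 0.90617×2.12823) / 0.09383 = -8.8450
z₀ = exp(-8.8450) = 0.0001441 m

z₀ ≈ 0.000144 m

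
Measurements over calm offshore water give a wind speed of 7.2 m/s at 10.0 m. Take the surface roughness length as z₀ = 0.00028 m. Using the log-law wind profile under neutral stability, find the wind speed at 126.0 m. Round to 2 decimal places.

8.94 m/s

Log law: V(z) ∝ ln(z/z₀), so V₂/V₁ = ln(z₂/z₀) / ln(z₁/z₀).
ln(126.0/0.00028) = 13.0170, ln(10.0/0.00028) = 10.4833
V₂ = 7.2 × 13.0170/10.4833 = 7.2 × 1.2417 = 8.9402 m/s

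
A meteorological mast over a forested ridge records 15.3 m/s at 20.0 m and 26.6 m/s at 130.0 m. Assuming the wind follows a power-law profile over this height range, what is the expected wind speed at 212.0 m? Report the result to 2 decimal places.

First find α: α = ln(V₂/V₁)/ln(z₂/z₁) = ln(26.6/15.3)/ln(130.0/20.0) = 0.55306/1.87180 = 0.2955
Extrapolate from 130.0 m to 212.0 m: V₃ = 26.6 × (212.0/130.0)^0.2955 = 26.6 × 1.1555 = 30.7353 m/s

30.74 m/s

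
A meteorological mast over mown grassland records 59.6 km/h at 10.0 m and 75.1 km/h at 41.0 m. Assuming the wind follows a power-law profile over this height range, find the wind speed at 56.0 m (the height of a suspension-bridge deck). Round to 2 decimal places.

79.04 km/h

First find α: α = ln(V₂/V₁)/ln(z₂/z₁) = ln(75.1/59.6)/ln(41.0/10.0) = 0.23116/1.41099 = 0.1638
Extrapolate from 41.0 m to 56.0 m: V₃ = 75.1 × (56.0/41.0)^0.1638 = 75.1 × 1.0524 = 79.0357 km/h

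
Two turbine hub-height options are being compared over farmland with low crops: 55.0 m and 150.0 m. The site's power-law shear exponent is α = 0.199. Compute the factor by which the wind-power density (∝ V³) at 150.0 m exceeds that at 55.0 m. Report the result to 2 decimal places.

1.82

Speed ratio: V_B/V_A = (z_B/z_A)^α = (150.0/55.0)^0.199 = (2.7273)^0.199 = 1.22098
Power-density ratio: P_B/P_A = (V_B/V_A)³ = (1.22098)³ = 1.82025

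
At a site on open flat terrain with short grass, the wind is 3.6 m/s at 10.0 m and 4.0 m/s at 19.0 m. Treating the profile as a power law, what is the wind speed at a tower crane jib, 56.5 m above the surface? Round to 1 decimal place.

First find α: α = ln(V₂/V₁)/ln(z₂/z₁) = ln(4.0/3.6)/ln(19.0/10.0) = 0.10536/0.64185 = 0.1642
Extrapolate from 19.0 m to 56.5 m: V₃ = 4.0 × (56.5/19.0)^0.1642 = 4.0 × 1.1959 = 4.7836 m/s

4.8 m/s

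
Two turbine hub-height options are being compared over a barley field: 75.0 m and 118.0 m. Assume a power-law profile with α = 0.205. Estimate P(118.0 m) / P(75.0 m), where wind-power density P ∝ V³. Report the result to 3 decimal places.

Speed ratio: V_B/V_A = (z_B/z_A)^α = (118.0/75.0)^0.205 = (1.5733)^0.205 = 1.09736
Power-density ratio: P_B/P_A = (V_B/V_A)³ = (1.09736)³ = 1.32143

1.321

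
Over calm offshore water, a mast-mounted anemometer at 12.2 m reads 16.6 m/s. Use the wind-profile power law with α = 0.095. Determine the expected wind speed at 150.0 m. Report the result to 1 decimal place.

Power-law profile: V₂ = V₁ · (z₂/z₁)^α
V₂ = 16.6 × (150.0/12.2)^0.095 = 16.6 × (12.2951)^0.095
    = 16.6 × 1.2692 = 21.0684 m/s

21.1 m/s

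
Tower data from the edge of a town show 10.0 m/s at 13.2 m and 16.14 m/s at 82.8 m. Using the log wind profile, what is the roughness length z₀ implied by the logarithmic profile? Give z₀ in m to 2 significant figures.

Log law: V(z) ∝ ln(z/z₀). With r = V₁/V₂ = 10.0/16.14 = 0.61958,
r · ln(z₂/z₀) = ln(z₁/z₀) ⇒ ln z₀ = (ln z₁ − r·ln z₂)/(1 − r)
ln z₀ = (2.58022 − 0.61958×4.41643) / 0.38042 = -0.4104
z₀ = exp(-0.4104) = 0.6634 m

z₀ ≈ 0.66 m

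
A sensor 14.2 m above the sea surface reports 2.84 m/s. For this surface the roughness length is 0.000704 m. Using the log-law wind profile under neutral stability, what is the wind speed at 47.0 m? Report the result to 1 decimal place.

Log law: V(z) ∝ ln(z/z₀), so V₂/V₁ = ln(z₂/z₀) / ln(z₁/z₀).
ln(47.0/0.000704) = 11.1089, ln(14.2/0.000704) = 9.9120
V₂ = 2.84 × 11.1089/9.9120 = 2.84 × 1.1208 = 3.1829 m/s

3.2 m/s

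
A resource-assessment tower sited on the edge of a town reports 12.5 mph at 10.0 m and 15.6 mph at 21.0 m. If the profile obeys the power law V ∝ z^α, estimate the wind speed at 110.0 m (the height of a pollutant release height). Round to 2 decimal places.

First find α: α = ln(V₂/V₁)/ln(z₂/z₁) = ln(15.6/12.5)/ln(21.0/10.0) = 0.22154/0.74194 = 0.2986
Extrapolate from 21.0 m to 110.0 m: V₃ = 15.6 × (110.0/21.0)^0.2986 = 15.6 × 1.6396 = 25.5782 mph

25.58 mph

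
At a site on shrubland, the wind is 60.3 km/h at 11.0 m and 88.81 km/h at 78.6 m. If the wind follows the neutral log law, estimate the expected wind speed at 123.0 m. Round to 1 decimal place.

95.3 km/h

Log law: V ∝ ln(z/z₀). From the pair, with r = V₁/V₂ = 0.67898,
ln z₀ = (ln z₁ − r·ln z₂)/(1 − r) = (2.3979 − 0.67898×4.3644)/0.32102 = -1.7613 → z₀ = 0.1718 m
V₃ = V₁ · ln(z₃/z₀)/ln(z₁/z₀) = 60.3 × 6.5735/4.1592 = 95.3024 km/h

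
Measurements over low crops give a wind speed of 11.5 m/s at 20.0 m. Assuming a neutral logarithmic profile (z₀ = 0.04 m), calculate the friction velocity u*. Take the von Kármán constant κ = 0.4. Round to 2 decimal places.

u* ≈ 0.74 m/s

Log law: V(z) = (u*/κ) · ln(z/z₀) ⇒ u* = κ · V / ln(z/z₀)
u* = 0.4 × 11.5 / ln(20.0/0.04) = 0.4 × 11.5 / 6.2146
   = 4.6000 / 6.2146 = 0.7402 m/s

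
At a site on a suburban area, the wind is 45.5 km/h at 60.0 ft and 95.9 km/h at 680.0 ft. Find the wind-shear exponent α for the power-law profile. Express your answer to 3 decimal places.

Power law: V₂/V₁ = (z₂/z₁)^α ⇒ α = ln(V₂/V₁) / ln(z₂/z₁)
α = ln(95.9/45.5) / ln(680.0/60.0) = ln(2.1077) / ln(11.3333)
  = 0.74559 / 2.42775 = 0.30711

α ≈ 0.307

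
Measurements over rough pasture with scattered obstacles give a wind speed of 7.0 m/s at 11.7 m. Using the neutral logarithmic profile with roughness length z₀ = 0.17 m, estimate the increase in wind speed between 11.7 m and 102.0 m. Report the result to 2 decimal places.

3.58 m/s

Log law: V₂ = V₁ · ln(z₂/z₀)/ln(z₁/z₀) = 7.0 × 6.3969/4.2315 = 10.5821 m/s
ΔV = 10.5821 − 7.0 = 3.5821 m/s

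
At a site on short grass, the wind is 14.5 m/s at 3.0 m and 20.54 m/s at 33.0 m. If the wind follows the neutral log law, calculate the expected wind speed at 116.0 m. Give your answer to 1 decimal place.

Log law: V ∝ ln(z/z₀). From the pair, with r = V₁/V₂ = 0.70594,
ln z₀ = (ln z₁ − r·ln z₂)/(1 − r) = (1.0986 − 0.70594×3.4965)/0.29406 = -4.6579 → z₀ = 0.009486 m
V₃ = V₁ · ln(z₃/z₀)/ln(z₁/z₀) = 14.5 × 9.4115/5.7565 = 23.7064 m/s

23.7 m/s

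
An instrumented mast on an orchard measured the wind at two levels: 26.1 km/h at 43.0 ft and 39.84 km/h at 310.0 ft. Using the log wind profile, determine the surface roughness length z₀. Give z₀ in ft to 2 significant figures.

Log law: V(z) ∝ ln(z/z₀). With r = V₁/V₂ = 26.1/39.84 = 0.65512,
r · ln(z₂/z₀) = ln(z₁/z₀) ⇒ ln z₀ = (ln z₁ − r·ln z₂)/(1 − r)
ln z₀ = (3.76120 − 0.65512×5.73657) / 0.34488 = 0.0089
z₀ = exp(0.0089) = 1.009 ft

z₀ ≈ 1.0 ft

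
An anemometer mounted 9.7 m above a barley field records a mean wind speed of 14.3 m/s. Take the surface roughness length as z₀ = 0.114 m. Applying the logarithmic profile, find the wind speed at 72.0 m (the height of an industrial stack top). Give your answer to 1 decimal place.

20.8 m/s

Log law: V(z) ∝ ln(z/z₀), so V₂/V₁ = ln(z₂/z₀) / ln(z₁/z₀).
ln(72.0/0.114) = 6.4482, ln(9.7/0.114) = 4.4437
V₂ = 14.3 × 6.4482/4.4437 = 14.3 × 1.4511 = 20.7507 m/s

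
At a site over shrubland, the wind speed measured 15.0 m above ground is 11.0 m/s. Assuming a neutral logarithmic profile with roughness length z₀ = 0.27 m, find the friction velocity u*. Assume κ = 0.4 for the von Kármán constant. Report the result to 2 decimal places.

Log law: V(z) = (u*/κ) · ln(z/z₀) ⇒ u* = κ · V / ln(z/z₀)
u* = 0.4 × 11.0 / ln(15.0/0.27) = 0.4 × 11.0 / 4.0174
   = 4.4000 / 4.0174 = 1.0952 m/s

u* ≈ 1.10 m/s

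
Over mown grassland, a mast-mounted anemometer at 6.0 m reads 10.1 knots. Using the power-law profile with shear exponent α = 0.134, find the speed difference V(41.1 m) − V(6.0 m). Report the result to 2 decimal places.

Power law: V₂ = V₁ · (z₂/z₁)^α = 10.1 × (6.8500)^0.134 = 13.0709 knots
ΔV = 13.0709 − 10.1 = 2.9709 knots

2.97 knots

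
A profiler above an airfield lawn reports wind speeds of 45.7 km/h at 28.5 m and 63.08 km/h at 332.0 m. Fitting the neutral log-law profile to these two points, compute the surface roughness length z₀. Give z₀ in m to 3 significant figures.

z₀ ≈ 0.0448 m

Log law: V(z) ∝ ln(z/z₀). With r = V₁/V₂ = 45.7/63.08 = 0.72448,
r · ln(z₂/z₀) = ln(z₁/z₀) ⇒ ln z₀ = (ln z₁ − r·ln z₂)/(1 − r)
ln z₀ = (3.34990 − 0.72448×5.80513) / 0.27552 = -3.1060
z₀ = exp(-3.1060) = 0.04478 m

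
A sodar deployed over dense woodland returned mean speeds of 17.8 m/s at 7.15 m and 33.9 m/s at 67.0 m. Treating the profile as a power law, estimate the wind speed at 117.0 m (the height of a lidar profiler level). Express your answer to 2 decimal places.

39.80 m/s

First find α: α = ln(V₂/V₁)/ln(z₂/z₁) = ln(33.9/17.8)/ln(67.0/7.15) = 0.64422/2.23758 = 0.2879
Extrapolate from 67.0 m to 117.0 m: V₃ = 33.9 × (117.0/67.0)^0.2879 = 33.9 × 1.1741 = 39.8020 m/s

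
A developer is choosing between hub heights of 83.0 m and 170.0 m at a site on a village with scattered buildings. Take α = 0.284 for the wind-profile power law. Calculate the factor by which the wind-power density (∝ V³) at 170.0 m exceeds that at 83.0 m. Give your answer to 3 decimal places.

1.842

Speed ratio: V_B/V_A = (z_B/z_A)^α = (170.0/83.0)^0.284 = (2.0482)^0.284 = 1.22583
Power-density ratio: P_B/P_A = (V_B/V_A)³ = (1.22583)³ = 1.84199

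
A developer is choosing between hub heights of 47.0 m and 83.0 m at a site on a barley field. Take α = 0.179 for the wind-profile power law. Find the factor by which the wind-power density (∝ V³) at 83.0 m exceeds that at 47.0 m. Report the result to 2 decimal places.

Speed ratio: V_B/V_A = (z_B/z_A)^α = (83.0/47.0)^0.179 = (1.7660)^0.179 = 1.10716
Power-density ratio: P_B/P_A = (V_B/V_A)³ = (1.10716)³ = 1.35715

1.36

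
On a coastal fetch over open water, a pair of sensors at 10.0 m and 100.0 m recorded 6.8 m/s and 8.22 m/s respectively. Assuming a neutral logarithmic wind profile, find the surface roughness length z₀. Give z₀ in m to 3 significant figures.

Log law: V(z) ∝ ln(z/z₀). With r = V₁/V₂ = 6.8/8.22 = 0.82725,
r · ln(z₂/z₀) = ln(z₁/z₀) ⇒ ln z₀ = (ln z₁ − r·ln z₂)/(1 − r)
ln z₀ = (2.30259 − 0.82725×4.60517) / 0.17275 = -8.7239
z₀ = exp(-8.7239) = 0.0001627 m

z₀ ≈ 0.000163 m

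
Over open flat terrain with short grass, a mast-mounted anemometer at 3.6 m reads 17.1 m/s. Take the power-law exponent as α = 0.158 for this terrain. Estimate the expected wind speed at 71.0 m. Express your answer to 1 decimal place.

Power-law profile: V₂ = V₁ · (z₂/z₁)^α
V₂ = 17.1 × (71.0/3.6)^0.158 = 17.1 × (19.7222)^0.158
    = 17.1 × 1.6018 = 27.3904 m/s

27.4 m/s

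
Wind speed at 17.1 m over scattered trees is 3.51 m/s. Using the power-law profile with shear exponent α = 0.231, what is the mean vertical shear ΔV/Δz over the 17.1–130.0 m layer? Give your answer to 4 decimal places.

Power law: V₂ = V₁ · (z₂/z₁)^α = 3.51 × (7.6023)^0.231 = 5.6080 m/s
ΔV/Δz = (5.6080 − 3.51)/(130.0 − 17.1) = 2.0980/112.9000 = 0.01858 m/s/m

0.0186 m/s/m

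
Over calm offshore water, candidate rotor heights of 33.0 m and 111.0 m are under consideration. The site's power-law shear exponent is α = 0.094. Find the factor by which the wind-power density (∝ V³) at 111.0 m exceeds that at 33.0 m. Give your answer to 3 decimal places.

1.408

Speed ratio: V_B/V_A = (z_B/z_A)^α = (111.0/33.0)^0.094 = (3.3636)^0.094 = 1.12078
Power-density ratio: P_B/P_A = (V_B/V_A)³ = (1.12078)³ = 1.40786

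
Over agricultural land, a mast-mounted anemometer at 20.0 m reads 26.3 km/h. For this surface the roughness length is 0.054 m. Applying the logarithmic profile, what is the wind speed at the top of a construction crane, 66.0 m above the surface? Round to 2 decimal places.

Log law: V(z) ∝ ln(z/z₀), so V₂/V₁ = ln(z₂/z₀) / ln(z₁/z₀).
ln(66.0/0.054) = 7.1084, ln(20.0/0.054) = 5.9145
V₂ = 26.3 × 7.1084/5.9145 = 26.3 × 1.2019 = 31.6090 km/h

31.61 km/h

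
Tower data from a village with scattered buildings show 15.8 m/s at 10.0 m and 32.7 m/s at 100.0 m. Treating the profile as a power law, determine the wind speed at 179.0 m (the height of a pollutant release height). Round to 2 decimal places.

First find α: α = ln(V₂/V₁)/ln(z₂/z₁) = ln(32.7/15.8)/ln(100.0/10.0) = 0.72737/2.30259 = 0.3159
Extrapolate from 100.0 m to 179.0 m: V₃ = 32.7 × (179.0/100.0)^0.3159 = 32.7 × 1.2019 = 39.3026 m/s

39.30 m/s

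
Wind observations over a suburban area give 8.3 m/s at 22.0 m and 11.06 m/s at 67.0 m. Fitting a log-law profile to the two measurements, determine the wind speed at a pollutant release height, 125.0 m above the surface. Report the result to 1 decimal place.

12.6 m/s

Log law: V ∝ ln(z/z₀). From the pair, with r = V₁/V₂ = 0.75045,
ln z₀ = (ln z₁ − r·ln z₂)/(1 − r) = (3.0910 − 0.75045×4.2047)/0.24955 = -0.2580 → z₀ = 0.7726 m
V₃ = V₁ · ln(z₃/z₀)/ln(z₁/z₀) = 8.3 × 5.0863/3.3490 = 12.6055 m/s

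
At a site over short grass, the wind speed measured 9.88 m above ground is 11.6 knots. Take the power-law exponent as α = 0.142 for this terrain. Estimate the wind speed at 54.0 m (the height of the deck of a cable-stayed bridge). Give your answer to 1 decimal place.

Power-law profile: V₂ = V₁ · (z₂/z₁)^α
V₂ = 11.6 × (54.0/9.88)^0.142 = 11.6 × (5.4656)^0.142
    = 11.6 × 1.2728 = 14.7639 knots

14.8 knots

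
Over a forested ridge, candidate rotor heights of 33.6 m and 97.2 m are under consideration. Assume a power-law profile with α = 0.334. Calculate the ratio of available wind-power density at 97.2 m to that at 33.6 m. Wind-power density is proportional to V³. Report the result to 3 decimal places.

Speed ratio: V_B/V_A = (z_B/z_A)^α = (97.2/33.6)^0.334 = (2.8929)^0.334 = 1.42588
Power-density ratio: P_B/P_A = (V_B/V_A)³ = (1.42588)³ = 2.89901

2.899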